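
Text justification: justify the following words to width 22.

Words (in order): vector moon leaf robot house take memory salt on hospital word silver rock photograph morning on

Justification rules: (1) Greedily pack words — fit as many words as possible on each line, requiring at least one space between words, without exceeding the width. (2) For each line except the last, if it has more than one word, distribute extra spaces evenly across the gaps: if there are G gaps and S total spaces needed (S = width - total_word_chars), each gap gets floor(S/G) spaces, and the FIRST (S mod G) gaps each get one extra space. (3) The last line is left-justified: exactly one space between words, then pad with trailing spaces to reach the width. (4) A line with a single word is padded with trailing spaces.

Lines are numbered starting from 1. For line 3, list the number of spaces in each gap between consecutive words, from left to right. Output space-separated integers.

Line 1: ['vector', 'moon', 'leaf', 'robot'] (min_width=22, slack=0)
Line 2: ['house', 'take', 'memory', 'salt'] (min_width=22, slack=0)
Line 3: ['on', 'hospital', 'word'] (min_width=16, slack=6)
Line 4: ['silver', 'rock', 'photograph'] (min_width=22, slack=0)
Line 5: ['morning', 'on'] (min_width=10, slack=12)

Answer: 4 4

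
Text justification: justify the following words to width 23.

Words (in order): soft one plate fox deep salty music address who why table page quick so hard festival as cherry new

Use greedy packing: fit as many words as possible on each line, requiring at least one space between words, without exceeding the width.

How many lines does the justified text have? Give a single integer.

Line 1: ['soft', 'one', 'plate', 'fox', 'deep'] (min_width=23, slack=0)
Line 2: ['salty', 'music', 'address', 'who'] (min_width=23, slack=0)
Line 3: ['why', 'table', 'page', 'quick', 'so'] (min_width=23, slack=0)
Line 4: ['hard', 'festival', 'as', 'cherry'] (min_width=23, slack=0)
Line 5: ['new'] (min_width=3, slack=20)
Total lines: 5

Answer: 5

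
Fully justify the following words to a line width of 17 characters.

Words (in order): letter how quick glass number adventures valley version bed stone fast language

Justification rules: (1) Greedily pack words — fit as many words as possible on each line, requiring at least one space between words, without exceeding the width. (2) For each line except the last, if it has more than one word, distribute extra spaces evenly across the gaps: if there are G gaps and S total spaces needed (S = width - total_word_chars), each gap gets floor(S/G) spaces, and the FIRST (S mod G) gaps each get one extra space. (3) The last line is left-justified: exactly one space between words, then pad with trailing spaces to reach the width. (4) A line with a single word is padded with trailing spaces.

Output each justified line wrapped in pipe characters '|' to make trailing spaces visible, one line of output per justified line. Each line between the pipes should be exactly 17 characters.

Line 1: ['letter', 'how', 'quick'] (min_width=16, slack=1)
Line 2: ['glass', 'number'] (min_width=12, slack=5)
Line 3: ['adventures', 'valley'] (min_width=17, slack=0)
Line 4: ['version', 'bed', 'stone'] (min_width=17, slack=0)
Line 5: ['fast', 'language'] (min_width=13, slack=4)

Answer: |letter  how quick|
|glass      number|
|adventures valley|
|version bed stone|
|fast language    |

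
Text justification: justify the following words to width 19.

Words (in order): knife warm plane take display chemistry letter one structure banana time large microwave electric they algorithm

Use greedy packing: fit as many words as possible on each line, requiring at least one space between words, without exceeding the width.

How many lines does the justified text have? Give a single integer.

Line 1: ['knife', 'warm', 'plane'] (min_width=16, slack=3)
Line 2: ['take', 'display'] (min_width=12, slack=7)
Line 3: ['chemistry', 'letter'] (min_width=16, slack=3)
Line 4: ['one', 'structure'] (min_width=13, slack=6)
Line 5: ['banana', 'time', 'large'] (min_width=17, slack=2)
Line 6: ['microwave', 'electric'] (min_width=18, slack=1)
Line 7: ['they', 'algorithm'] (min_width=14, slack=5)
Total lines: 7

Answer: 7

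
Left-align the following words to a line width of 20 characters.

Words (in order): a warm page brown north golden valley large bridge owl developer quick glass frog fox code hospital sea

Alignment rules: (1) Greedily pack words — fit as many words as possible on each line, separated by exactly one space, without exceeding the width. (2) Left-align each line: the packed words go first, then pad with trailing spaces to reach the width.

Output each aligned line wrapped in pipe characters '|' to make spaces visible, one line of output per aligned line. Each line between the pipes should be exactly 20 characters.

Answer: |a warm page brown   |
|north golden valley |
|large bridge owl    |
|developer quick     |
|glass frog fox code |
|hospital sea        |

Derivation:
Line 1: ['a', 'warm', 'page', 'brown'] (min_width=17, slack=3)
Line 2: ['north', 'golden', 'valley'] (min_width=19, slack=1)
Line 3: ['large', 'bridge', 'owl'] (min_width=16, slack=4)
Line 4: ['developer', 'quick'] (min_width=15, slack=5)
Line 5: ['glass', 'frog', 'fox', 'code'] (min_width=19, slack=1)
Line 6: ['hospital', 'sea'] (min_width=12, slack=8)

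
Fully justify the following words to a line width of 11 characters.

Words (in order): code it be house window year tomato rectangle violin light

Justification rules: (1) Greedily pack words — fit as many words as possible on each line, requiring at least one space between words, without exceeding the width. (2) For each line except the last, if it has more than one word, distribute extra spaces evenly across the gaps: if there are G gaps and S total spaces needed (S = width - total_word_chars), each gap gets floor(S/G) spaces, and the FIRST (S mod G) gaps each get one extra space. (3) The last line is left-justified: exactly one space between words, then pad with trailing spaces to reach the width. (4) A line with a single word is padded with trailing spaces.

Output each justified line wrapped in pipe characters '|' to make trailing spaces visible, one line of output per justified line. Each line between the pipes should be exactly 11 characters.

Answer: |code  it be|
|house      |
|window year|
|tomato     |
|rectangle  |
|violin     |
|light      |

Derivation:
Line 1: ['code', 'it', 'be'] (min_width=10, slack=1)
Line 2: ['house'] (min_width=5, slack=6)
Line 3: ['window', 'year'] (min_width=11, slack=0)
Line 4: ['tomato'] (min_width=6, slack=5)
Line 5: ['rectangle'] (min_width=9, slack=2)
Line 6: ['violin'] (min_width=6, slack=5)
Line 7: ['light'] (min_width=5, slack=6)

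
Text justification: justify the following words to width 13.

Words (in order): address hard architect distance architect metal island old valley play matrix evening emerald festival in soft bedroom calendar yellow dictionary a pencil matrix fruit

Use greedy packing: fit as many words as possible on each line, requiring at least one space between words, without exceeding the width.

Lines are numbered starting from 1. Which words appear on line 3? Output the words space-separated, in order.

Answer: distance

Derivation:
Line 1: ['address', 'hard'] (min_width=12, slack=1)
Line 2: ['architect'] (min_width=9, slack=4)
Line 3: ['distance'] (min_width=8, slack=5)
Line 4: ['architect'] (min_width=9, slack=4)
Line 5: ['metal', 'island'] (min_width=12, slack=1)
Line 6: ['old', 'valley'] (min_width=10, slack=3)
Line 7: ['play', 'matrix'] (min_width=11, slack=2)
Line 8: ['evening'] (min_width=7, slack=6)
Line 9: ['emerald'] (min_width=7, slack=6)
Line 10: ['festival', 'in'] (min_width=11, slack=2)
Line 11: ['soft', 'bedroom'] (min_width=12, slack=1)
Line 12: ['calendar'] (min_width=8, slack=5)
Line 13: ['yellow'] (min_width=6, slack=7)
Line 14: ['dictionary', 'a'] (min_width=12, slack=1)
Line 15: ['pencil', 'matrix'] (min_width=13, slack=0)
Line 16: ['fruit'] (min_width=5, slack=8)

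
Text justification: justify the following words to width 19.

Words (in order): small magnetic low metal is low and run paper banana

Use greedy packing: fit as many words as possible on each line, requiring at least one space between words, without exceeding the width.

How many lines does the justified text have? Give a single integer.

Answer: 3

Derivation:
Line 1: ['small', 'magnetic', 'low'] (min_width=18, slack=1)
Line 2: ['metal', 'is', 'low', 'and'] (min_width=16, slack=3)
Line 3: ['run', 'paper', 'banana'] (min_width=16, slack=3)
Total lines: 3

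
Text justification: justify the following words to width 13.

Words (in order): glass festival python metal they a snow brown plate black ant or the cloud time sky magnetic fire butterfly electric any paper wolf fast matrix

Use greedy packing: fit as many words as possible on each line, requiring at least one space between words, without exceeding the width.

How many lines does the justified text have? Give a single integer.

Line 1: ['glass'] (min_width=5, slack=8)
Line 2: ['festival'] (min_width=8, slack=5)
Line 3: ['python', 'metal'] (min_width=12, slack=1)
Line 4: ['they', 'a', 'snow'] (min_width=11, slack=2)
Line 5: ['brown', 'plate'] (min_width=11, slack=2)
Line 6: ['black', 'ant', 'or'] (min_width=12, slack=1)
Line 7: ['the', 'cloud'] (min_width=9, slack=4)
Line 8: ['time', 'sky'] (min_width=8, slack=5)
Line 9: ['magnetic', 'fire'] (min_width=13, slack=0)
Line 10: ['butterfly'] (min_width=9, slack=4)
Line 11: ['electric', 'any'] (min_width=12, slack=1)
Line 12: ['paper', 'wolf'] (min_width=10, slack=3)
Line 13: ['fast', 'matrix'] (min_width=11, slack=2)
Total lines: 13

Answer: 13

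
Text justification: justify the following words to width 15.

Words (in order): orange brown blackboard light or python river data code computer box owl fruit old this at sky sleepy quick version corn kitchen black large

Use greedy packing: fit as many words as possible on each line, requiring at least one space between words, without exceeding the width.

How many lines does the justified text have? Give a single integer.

Line 1: ['orange', 'brown'] (min_width=12, slack=3)
Line 2: ['blackboard'] (min_width=10, slack=5)
Line 3: ['light', 'or', 'python'] (min_width=15, slack=0)
Line 4: ['river', 'data', 'code'] (min_width=15, slack=0)
Line 5: ['computer', 'box'] (min_width=12, slack=3)
Line 6: ['owl', 'fruit', 'old'] (min_width=13, slack=2)
Line 7: ['this', 'at', 'sky'] (min_width=11, slack=4)
Line 8: ['sleepy', 'quick'] (min_width=12, slack=3)
Line 9: ['version', 'corn'] (min_width=12, slack=3)
Line 10: ['kitchen', 'black'] (min_width=13, slack=2)
Line 11: ['large'] (min_width=5, slack=10)
Total lines: 11

Answer: 11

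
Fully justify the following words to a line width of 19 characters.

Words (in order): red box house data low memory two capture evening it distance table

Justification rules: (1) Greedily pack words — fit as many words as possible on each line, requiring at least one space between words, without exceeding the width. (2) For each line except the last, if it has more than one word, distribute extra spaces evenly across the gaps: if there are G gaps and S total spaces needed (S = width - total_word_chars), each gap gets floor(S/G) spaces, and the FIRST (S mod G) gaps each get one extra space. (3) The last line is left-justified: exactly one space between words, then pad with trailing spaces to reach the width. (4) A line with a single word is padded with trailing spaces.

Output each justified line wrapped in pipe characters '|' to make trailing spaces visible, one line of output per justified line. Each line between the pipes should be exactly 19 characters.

Answer: |red  box house data|
|low    memory   two|
|capture  evening it|
|distance table     |

Derivation:
Line 1: ['red', 'box', 'house', 'data'] (min_width=18, slack=1)
Line 2: ['low', 'memory', 'two'] (min_width=14, slack=5)
Line 3: ['capture', 'evening', 'it'] (min_width=18, slack=1)
Line 4: ['distance', 'table'] (min_width=14, slack=5)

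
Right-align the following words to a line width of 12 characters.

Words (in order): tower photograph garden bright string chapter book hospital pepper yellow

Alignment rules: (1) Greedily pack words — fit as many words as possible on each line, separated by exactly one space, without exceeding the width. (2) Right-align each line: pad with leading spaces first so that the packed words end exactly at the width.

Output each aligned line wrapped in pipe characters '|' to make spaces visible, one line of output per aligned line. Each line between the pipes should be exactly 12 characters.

Line 1: ['tower'] (min_width=5, slack=7)
Line 2: ['photograph'] (min_width=10, slack=2)
Line 3: ['garden'] (min_width=6, slack=6)
Line 4: ['bright'] (min_width=6, slack=6)
Line 5: ['string'] (min_width=6, slack=6)
Line 6: ['chapter', 'book'] (min_width=12, slack=0)
Line 7: ['hospital'] (min_width=8, slack=4)
Line 8: ['pepper'] (min_width=6, slack=6)
Line 9: ['yellow'] (min_width=6, slack=6)

Answer: |       tower|
|  photograph|
|      garden|
|      bright|
|      string|
|chapter book|
|    hospital|
|      pepper|
|      yellow|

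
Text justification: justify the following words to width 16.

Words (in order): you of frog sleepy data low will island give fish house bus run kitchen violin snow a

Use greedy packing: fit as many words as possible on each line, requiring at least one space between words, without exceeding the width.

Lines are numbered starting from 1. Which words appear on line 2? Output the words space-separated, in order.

Line 1: ['you', 'of', 'frog'] (min_width=11, slack=5)
Line 2: ['sleepy', 'data', 'low'] (min_width=15, slack=1)
Line 3: ['will', 'island', 'give'] (min_width=16, slack=0)
Line 4: ['fish', 'house', 'bus'] (min_width=14, slack=2)
Line 5: ['run', 'kitchen'] (min_width=11, slack=5)
Line 6: ['violin', 'snow', 'a'] (min_width=13, slack=3)

Answer: sleepy data low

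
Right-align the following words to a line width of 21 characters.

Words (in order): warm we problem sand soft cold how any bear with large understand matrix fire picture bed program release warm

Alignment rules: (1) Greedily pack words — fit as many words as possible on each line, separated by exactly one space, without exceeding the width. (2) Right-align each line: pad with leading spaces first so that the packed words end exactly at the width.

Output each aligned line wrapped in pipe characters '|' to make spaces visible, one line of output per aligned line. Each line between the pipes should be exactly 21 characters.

Line 1: ['warm', 'we', 'problem', 'sand'] (min_width=20, slack=1)
Line 2: ['soft', 'cold', 'how', 'any'] (min_width=17, slack=4)
Line 3: ['bear', 'with', 'large'] (min_width=15, slack=6)
Line 4: ['understand', 'matrix'] (min_width=17, slack=4)
Line 5: ['fire', 'picture', 'bed'] (min_width=16, slack=5)
Line 6: ['program', 'release', 'warm'] (min_width=20, slack=1)

Answer: | warm we problem sand|
|    soft cold how any|
|      bear with large|
|    understand matrix|
|     fire picture bed|
| program release warm|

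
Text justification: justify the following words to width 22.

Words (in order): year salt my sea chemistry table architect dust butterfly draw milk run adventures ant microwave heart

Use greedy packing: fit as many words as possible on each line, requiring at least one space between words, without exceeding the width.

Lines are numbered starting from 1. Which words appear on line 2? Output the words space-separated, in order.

Line 1: ['year', 'salt', 'my', 'sea'] (min_width=16, slack=6)
Line 2: ['chemistry', 'table'] (min_width=15, slack=7)
Line 3: ['architect', 'dust'] (min_width=14, slack=8)
Line 4: ['butterfly', 'draw', 'milk'] (min_width=19, slack=3)
Line 5: ['run', 'adventures', 'ant'] (min_width=18, slack=4)
Line 6: ['microwave', 'heart'] (min_width=15, slack=7)

Answer: chemistry table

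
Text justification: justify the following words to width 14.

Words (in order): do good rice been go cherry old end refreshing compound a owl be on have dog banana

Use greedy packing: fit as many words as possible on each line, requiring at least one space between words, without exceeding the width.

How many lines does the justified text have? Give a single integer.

Line 1: ['do', 'good', 'rice'] (min_width=12, slack=2)
Line 2: ['been', 'go', 'cherry'] (min_width=14, slack=0)
Line 3: ['old', 'end'] (min_width=7, slack=7)
Line 4: ['refreshing'] (min_width=10, slack=4)
Line 5: ['compound', 'a', 'owl'] (min_width=14, slack=0)
Line 6: ['be', 'on', 'have', 'dog'] (min_width=14, slack=0)
Line 7: ['banana'] (min_width=6, slack=8)
Total lines: 7

Answer: 7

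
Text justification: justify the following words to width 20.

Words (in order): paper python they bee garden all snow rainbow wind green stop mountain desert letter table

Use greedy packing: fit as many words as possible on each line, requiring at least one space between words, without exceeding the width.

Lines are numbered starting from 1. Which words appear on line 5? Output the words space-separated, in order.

Answer: letter table

Derivation:
Line 1: ['paper', 'python', 'they'] (min_width=17, slack=3)
Line 2: ['bee', 'garden', 'all', 'snow'] (min_width=19, slack=1)
Line 3: ['rainbow', 'wind', 'green'] (min_width=18, slack=2)
Line 4: ['stop', 'mountain', 'desert'] (min_width=20, slack=0)
Line 5: ['letter', 'table'] (min_width=12, slack=8)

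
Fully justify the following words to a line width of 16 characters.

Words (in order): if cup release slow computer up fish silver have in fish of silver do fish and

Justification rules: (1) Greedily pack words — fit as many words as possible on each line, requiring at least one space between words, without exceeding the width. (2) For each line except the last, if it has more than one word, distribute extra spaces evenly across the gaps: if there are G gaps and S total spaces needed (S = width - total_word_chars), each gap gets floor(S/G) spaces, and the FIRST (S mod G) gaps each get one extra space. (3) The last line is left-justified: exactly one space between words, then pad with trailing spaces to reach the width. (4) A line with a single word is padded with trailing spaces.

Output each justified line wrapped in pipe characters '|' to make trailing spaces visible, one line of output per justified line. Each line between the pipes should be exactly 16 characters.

Answer: |if  cup  release|
|slow computer up|
|fish silver have|
|in    fish    of|
|silver  do  fish|
|and             |

Derivation:
Line 1: ['if', 'cup', 'release'] (min_width=14, slack=2)
Line 2: ['slow', 'computer', 'up'] (min_width=16, slack=0)
Line 3: ['fish', 'silver', 'have'] (min_width=16, slack=0)
Line 4: ['in', 'fish', 'of'] (min_width=10, slack=6)
Line 5: ['silver', 'do', 'fish'] (min_width=14, slack=2)
Line 6: ['and'] (min_width=3, slack=13)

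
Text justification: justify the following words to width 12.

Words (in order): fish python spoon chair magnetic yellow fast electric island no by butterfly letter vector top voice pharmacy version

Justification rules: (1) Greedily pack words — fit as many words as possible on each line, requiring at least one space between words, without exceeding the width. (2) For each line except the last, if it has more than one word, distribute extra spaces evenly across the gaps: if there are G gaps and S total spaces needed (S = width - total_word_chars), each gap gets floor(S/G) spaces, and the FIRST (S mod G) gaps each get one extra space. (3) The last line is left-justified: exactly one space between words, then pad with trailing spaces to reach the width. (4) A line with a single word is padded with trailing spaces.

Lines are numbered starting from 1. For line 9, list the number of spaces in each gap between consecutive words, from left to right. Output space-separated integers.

Line 1: ['fish', 'python'] (min_width=11, slack=1)
Line 2: ['spoon', 'chair'] (min_width=11, slack=1)
Line 3: ['magnetic'] (min_width=8, slack=4)
Line 4: ['yellow', 'fast'] (min_width=11, slack=1)
Line 5: ['electric'] (min_width=8, slack=4)
Line 6: ['island', 'no', 'by'] (min_width=12, slack=0)
Line 7: ['butterfly'] (min_width=9, slack=3)
Line 8: ['letter'] (min_width=6, slack=6)
Line 9: ['vector', 'top'] (min_width=10, slack=2)
Line 10: ['voice'] (min_width=5, slack=7)
Line 11: ['pharmacy'] (min_width=8, slack=4)
Line 12: ['version'] (min_width=7, slack=5)

Answer: 3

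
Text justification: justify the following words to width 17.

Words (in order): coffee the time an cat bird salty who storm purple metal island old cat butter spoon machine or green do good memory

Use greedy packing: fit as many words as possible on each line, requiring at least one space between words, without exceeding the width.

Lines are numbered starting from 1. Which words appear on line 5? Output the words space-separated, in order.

Line 1: ['coffee', 'the', 'time'] (min_width=15, slack=2)
Line 2: ['an', 'cat', 'bird', 'salty'] (min_width=17, slack=0)
Line 3: ['who', 'storm', 'purple'] (min_width=16, slack=1)
Line 4: ['metal', 'island', 'old'] (min_width=16, slack=1)
Line 5: ['cat', 'butter', 'spoon'] (min_width=16, slack=1)
Line 6: ['machine', 'or', 'green'] (min_width=16, slack=1)
Line 7: ['do', 'good', 'memory'] (min_width=14, slack=3)

Answer: cat butter spoon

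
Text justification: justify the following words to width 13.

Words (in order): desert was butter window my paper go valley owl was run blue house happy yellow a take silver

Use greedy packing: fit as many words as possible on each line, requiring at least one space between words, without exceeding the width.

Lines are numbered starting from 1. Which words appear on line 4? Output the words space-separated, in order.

Line 1: ['desert', 'was'] (min_width=10, slack=3)
Line 2: ['butter', 'window'] (min_width=13, slack=0)
Line 3: ['my', 'paper', 'go'] (min_width=11, slack=2)
Line 4: ['valley', 'owl'] (min_width=10, slack=3)
Line 5: ['was', 'run', 'blue'] (min_width=12, slack=1)
Line 6: ['house', 'happy'] (min_width=11, slack=2)
Line 7: ['yellow', 'a', 'take'] (min_width=13, slack=0)
Line 8: ['silver'] (min_width=6, slack=7)

Answer: valley owl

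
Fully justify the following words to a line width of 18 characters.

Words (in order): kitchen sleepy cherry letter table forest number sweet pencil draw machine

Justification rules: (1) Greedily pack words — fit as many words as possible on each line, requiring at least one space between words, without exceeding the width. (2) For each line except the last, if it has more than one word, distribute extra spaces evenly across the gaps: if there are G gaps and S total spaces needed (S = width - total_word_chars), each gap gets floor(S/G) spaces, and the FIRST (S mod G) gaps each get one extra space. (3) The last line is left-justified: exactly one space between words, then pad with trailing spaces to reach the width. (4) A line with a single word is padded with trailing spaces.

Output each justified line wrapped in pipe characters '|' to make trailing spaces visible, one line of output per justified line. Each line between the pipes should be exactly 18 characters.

Line 1: ['kitchen', 'sleepy'] (min_width=14, slack=4)
Line 2: ['cherry', 'letter'] (min_width=13, slack=5)
Line 3: ['table', 'forest'] (min_width=12, slack=6)
Line 4: ['number', 'sweet'] (min_width=12, slack=6)
Line 5: ['pencil', 'draw'] (min_width=11, slack=7)
Line 6: ['machine'] (min_width=7, slack=11)

Answer: |kitchen     sleepy|
|cherry      letter|
|table       forest|
|number       sweet|
|pencil        draw|
|machine           |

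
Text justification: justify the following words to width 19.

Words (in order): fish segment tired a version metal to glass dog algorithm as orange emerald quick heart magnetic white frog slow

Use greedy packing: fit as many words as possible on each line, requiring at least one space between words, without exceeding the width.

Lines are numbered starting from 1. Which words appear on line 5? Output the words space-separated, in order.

Answer: quick heart

Derivation:
Line 1: ['fish', 'segment', 'tired'] (min_width=18, slack=1)
Line 2: ['a', 'version', 'metal', 'to'] (min_width=18, slack=1)
Line 3: ['glass', 'dog', 'algorithm'] (min_width=19, slack=0)
Line 4: ['as', 'orange', 'emerald'] (min_width=17, slack=2)
Line 5: ['quick', 'heart'] (min_width=11, slack=8)
Line 6: ['magnetic', 'white', 'frog'] (min_width=19, slack=0)
Line 7: ['slow'] (min_width=4, slack=15)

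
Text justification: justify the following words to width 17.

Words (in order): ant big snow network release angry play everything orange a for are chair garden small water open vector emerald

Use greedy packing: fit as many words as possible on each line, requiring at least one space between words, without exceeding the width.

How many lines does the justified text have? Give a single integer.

Answer: 8

Derivation:
Line 1: ['ant', 'big', 'snow'] (min_width=12, slack=5)
Line 2: ['network', 'release'] (min_width=15, slack=2)
Line 3: ['angry', 'play'] (min_width=10, slack=7)
Line 4: ['everything', 'orange'] (min_width=17, slack=0)
Line 5: ['a', 'for', 'are', 'chair'] (min_width=15, slack=2)
Line 6: ['garden', 'small'] (min_width=12, slack=5)
Line 7: ['water', 'open', 'vector'] (min_width=17, slack=0)
Line 8: ['emerald'] (min_width=7, slack=10)
Total lines: 8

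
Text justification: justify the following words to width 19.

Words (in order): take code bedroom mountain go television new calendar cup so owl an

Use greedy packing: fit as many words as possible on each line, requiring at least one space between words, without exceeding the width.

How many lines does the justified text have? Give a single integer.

Line 1: ['take', 'code', 'bedroom'] (min_width=17, slack=2)
Line 2: ['mountain', 'go'] (min_width=11, slack=8)
Line 3: ['television', 'new'] (min_width=14, slack=5)
Line 4: ['calendar', 'cup', 'so', 'owl'] (min_width=19, slack=0)
Line 5: ['an'] (min_width=2, slack=17)
Total lines: 5

Answer: 5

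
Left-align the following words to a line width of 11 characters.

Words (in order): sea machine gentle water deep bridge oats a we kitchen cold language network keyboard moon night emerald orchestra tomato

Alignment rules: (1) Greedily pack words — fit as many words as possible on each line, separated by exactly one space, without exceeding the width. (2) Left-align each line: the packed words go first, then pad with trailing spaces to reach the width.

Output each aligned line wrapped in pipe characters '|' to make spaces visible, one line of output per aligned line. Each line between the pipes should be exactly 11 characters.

Answer: |sea machine|
|gentle     |
|water deep |
|bridge oats|
|a we       |
|kitchen    |
|cold       |
|language   |
|network    |
|keyboard   |
|moon night |
|emerald    |
|orchestra  |
|tomato     |

Derivation:
Line 1: ['sea', 'machine'] (min_width=11, slack=0)
Line 2: ['gentle'] (min_width=6, slack=5)
Line 3: ['water', 'deep'] (min_width=10, slack=1)
Line 4: ['bridge', 'oats'] (min_width=11, slack=0)
Line 5: ['a', 'we'] (min_width=4, slack=7)
Line 6: ['kitchen'] (min_width=7, slack=4)
Line 7: ['cold'] (min_width=4, slack=7)
Line 8: ['language'] (min_width=8, slack=3)
Line 9: ['network'] (min_width=7, slack=4)
Line 10: ['keyboard'] (min_width=8, slack=3)
Line 11: ['moon', 'night'] (min_width=10, slack=1)
Line 12: ['emerald'] (min_width=7, slack=4)
Line 13: ['orchestra'] (min_width=9, slack=2)
Line 14: ['tomato'] (min_width=6, slack=5)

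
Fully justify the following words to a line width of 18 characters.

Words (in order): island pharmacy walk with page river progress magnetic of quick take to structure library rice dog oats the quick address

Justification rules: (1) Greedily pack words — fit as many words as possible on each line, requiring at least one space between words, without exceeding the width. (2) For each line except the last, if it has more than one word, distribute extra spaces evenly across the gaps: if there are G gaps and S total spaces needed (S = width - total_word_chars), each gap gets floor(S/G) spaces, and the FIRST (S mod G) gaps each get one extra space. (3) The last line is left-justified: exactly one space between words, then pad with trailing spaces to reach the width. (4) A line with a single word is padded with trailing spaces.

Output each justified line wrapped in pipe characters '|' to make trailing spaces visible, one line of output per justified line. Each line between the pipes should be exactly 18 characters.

Answer: |island    pharmacy|
|walk   with   page|
|river     progress|
|magnetic  of quick|
|take  to structure|
|library  rice  dog|
|oats   the   quick|
|address           |

Derivation:
Line 1: ['island', 'pharmacy'] (min_width=15, slack=3)
Line 2: ['walk', 'with', 'page'] (min_width=14, slack=4)
Line 3: ['river', 'progress'] (min_width=14, slack=4)
Line 4: ['magnetic', 'of', 'quick'] (min_width=17, slack=1)
Line 5: ['take', 'to', 'structure'] (min_width=17, slack=1)
Line 6: ['library', 'rice', 'dog'] (min_width=16, slack=2)
Line 7: ['oats', 'the', 'quick'] (min_width=14, slack=4)
Line 8: ['address'] (min_width=7, slack=11)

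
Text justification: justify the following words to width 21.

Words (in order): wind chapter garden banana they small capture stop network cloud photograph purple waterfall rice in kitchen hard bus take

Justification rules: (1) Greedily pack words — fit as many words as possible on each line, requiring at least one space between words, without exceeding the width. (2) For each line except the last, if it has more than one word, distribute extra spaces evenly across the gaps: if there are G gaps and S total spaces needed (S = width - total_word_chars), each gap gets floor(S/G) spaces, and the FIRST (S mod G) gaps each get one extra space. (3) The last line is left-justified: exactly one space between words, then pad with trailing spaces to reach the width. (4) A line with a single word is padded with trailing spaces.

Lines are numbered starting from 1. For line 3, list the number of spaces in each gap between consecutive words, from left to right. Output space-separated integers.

Answer: 2 1

Derivation:
Line 1: ['wind', 'chapter', 'garden'] (min_width=19, slack=2)
Line 2: ['banana', 'they', 'small'] (min_width=17, slack=4)
Line 3: ['capture', 'stop', 'network'] (min_width=20, slack=1)
Line 4: ['cloud', 'photograph'] (min_width=16, slack=5)
Line 5: ['purple', 'waterfall', 'rice'] (min_width=21, slack=0)
Line 6: ['in', 'kitchen', 'hard', 'bus'] (min_width=19, slack=2)
Line 7: ['take'] (min_width=4, slack=17)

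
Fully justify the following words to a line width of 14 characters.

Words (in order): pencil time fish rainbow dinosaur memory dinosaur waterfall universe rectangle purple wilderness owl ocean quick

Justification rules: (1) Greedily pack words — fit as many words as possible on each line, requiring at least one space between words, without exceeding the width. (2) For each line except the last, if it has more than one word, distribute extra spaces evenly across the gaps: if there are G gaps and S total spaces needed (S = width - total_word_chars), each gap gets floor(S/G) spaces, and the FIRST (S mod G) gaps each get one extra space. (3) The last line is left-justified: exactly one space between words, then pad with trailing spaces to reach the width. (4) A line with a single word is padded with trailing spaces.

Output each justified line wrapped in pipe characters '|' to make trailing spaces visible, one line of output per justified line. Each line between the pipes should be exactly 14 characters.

Answer: |pencil    time|
|fish   rainbow|
|dinosaur      |
|memory        |
|dinosaur      |
|waterfall     |
|universe      |
|rectangle     |
|purple        |
|wilderness owl|
|ocean quick   |

Derivation:
Line 1: ['pencil', 'time'] (min_width=11, slack=3)
Line 2: ['fish', 'rainbow'] (min_width=12, slack=2)
Line 3: ['dinosaur'] (min_width=8, slack=6)
Line 4: ['memory'] (min_width=6, slack=8)
Line 5: ['dinosaur'] (min_width=8, slack=6)
Line 6: ['waterfall'] (min_width=9, slack=5)
Line 7: ['universe'] (min_width=8, slack=6)
Line 8: ['rectangle'] (min_width=9, slack=5)
Line 9: ['purple'] (min_width=6, slack=8)
Line 10: ['wilderness', 'owl'] (min_width=14, slack=0)
Line 11: ['ocean', 'quick'] (min_width=11, slack=3)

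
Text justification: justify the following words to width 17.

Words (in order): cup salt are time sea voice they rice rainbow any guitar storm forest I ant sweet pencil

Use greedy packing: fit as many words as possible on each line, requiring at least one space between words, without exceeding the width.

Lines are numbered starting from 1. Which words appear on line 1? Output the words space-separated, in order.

Line 1: ['cup', 'salt', 'are', 'time'] (min_width=17, slack=0)
Line 2: ['sea', 'voice', 'they'] (min_width=14, slack=3)
Line 3: ['rice', 'rainbow', 'any'] (min_width=16, slack=1)
Line 4: ['guitar', 'storm'] (min_width=12, slack=5)
Line 5: ['forest', 'I', 'ant'] (min_width=12, slack=5)
Line 6: ['sweet', 'pencil'] (min_width=12, slack=5)

Answer: cup salt are time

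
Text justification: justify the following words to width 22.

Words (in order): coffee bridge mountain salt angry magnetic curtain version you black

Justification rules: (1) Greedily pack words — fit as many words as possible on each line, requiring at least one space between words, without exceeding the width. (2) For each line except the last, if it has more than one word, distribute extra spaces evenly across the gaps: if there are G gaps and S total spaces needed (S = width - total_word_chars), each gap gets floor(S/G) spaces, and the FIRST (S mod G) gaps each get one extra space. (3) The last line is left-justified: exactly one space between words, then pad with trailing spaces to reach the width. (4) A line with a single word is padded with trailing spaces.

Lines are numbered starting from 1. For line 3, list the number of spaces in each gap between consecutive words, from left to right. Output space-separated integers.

Line 1: ['coffee', 'bridge', 'mountain'] (min_width=22, slack=0)
Line 2: ['salt', 'angry', 'magnetic'] (min_width=19, slack=3)
Line 3: ['curtain', 'version', 'you'] (min_width=19, slack=3)
Line 4: ['black'] (min_width=5, slack=17)

Answer: 3 2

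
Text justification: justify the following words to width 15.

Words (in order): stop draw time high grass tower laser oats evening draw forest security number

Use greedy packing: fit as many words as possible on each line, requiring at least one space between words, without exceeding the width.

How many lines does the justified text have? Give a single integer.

Line 1: ['stop', 'draw', 'time'] (min_width=14, slack=1)
Line 2: ['high', 'grass'] (min_width=10, slack=5)
Line 3: ['tower', 'laser'] (min_width=11, slack=4)
Line 4: ['oats', 'evening'] (min_width=12, slack=3)
Line 5: ['draw', 'forest'] (min_width=11, slack=4)
Line 6: ['security', 'number'] (min_width=15, slack=0)
Total lines: 6

Answer: 6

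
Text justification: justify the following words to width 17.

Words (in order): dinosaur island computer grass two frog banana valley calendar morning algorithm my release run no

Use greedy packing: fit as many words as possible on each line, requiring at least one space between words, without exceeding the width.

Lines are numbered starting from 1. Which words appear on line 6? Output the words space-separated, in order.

Line 1: ['dinosaur', 'island'] (min_width=15, slack=2)
Line 2: ['computer', 'grass'] (min_width=14, slack=3)
Line 3: ['two', 'frog', 'banana'] (min_width=15, slack=2)
Line 4: ['valley', 'calendar'] (min_width=15, slack=2)
Line 5: ['morning', 'algorithm'] (min_width=17, slack=0)
Line 6: ['my', 'release', 'run', 'no'] (min_width=17, slack=0)

Answer: my release run no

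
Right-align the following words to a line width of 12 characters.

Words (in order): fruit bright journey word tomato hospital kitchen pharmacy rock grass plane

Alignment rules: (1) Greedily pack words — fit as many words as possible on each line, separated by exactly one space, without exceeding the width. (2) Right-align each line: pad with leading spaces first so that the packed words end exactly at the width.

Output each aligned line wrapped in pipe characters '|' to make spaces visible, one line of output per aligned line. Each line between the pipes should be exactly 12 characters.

Answer: |fruit bright|
|journey word|
|      tomato|
|    hospital|
|     kitchen|
|    pharmacy|
|  rock grass|
|       plane|

Derivation:
Line 1: ['fruit', 'bright'] (min_width=12, slack=0)
Line 2: ['journey', 'word'] (min_width=12, slack=0)
Line 3: ['tomato'] (min_width=6, slack=6)
Line 4: ['hospital'] (min_width=8, slack=4)
Line 5: ['kitchen'] (min_width=7, slack=5)
Line 6: ['pharmacy'] (min_width=8, slack=4)
Line 7: ['rock', 'grass'] (min_width=10, slack=2)
Line 8: ['plane'] (min_width=5, slack=7)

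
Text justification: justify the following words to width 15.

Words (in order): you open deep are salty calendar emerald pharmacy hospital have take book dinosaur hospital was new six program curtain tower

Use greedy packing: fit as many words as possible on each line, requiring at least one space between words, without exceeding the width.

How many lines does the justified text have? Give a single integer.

Line 1: ['you', 'open', 'deep'] (min_width=13, slack=2)
Line 2: ['are', 'salty'] (min_width=9, slack=6)
Line 3: ['calendar'] (min_width=8, slack=7)
Line 4: ['emerald'] (min_width=7, slack=8)
Line 5: ['pharmacy'] (min_width=8, slack=7)
Line 6: ['hospital', 'have'] (min_width=13, slack=2)
Line 7: ['take', 'book'] (min_width=9, slack=6)
Line 8: ['dinosaur'] (min_width=8, slack=7)
Line 9: ['hospital', 'was'] (min_width=12, slack=3)
Line 10: ['new', 'six', 'program'] (min_width=15, slack=0)
Line 11: ['curtain', 'tower'] (min_width=13, slack=2)
Total lines: 11

Answer: 11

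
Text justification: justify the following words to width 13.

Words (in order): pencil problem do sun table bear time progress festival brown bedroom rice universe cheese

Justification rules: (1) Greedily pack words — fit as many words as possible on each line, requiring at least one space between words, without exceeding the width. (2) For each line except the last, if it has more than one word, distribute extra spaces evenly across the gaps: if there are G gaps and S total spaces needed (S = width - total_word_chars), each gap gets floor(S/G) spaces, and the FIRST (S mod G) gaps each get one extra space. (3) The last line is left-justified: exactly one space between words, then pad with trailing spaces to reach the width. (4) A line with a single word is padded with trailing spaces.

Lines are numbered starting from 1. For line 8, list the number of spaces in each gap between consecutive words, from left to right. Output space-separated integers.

Line 1: ['pencil'] (min_width=6, slack=7)
Line 2: ['problem', 'do'] (min_width=10, slack=3)
Line 3: ['sun', 'table'] (min_width=9, slack=4)
Line 4: ['bear', 'time'] (min_width=9, slack=4)
Line 5: ['progress'] (min_width=8, slack=5)
Line 6: ['festival'] (min_width=8, slack=5)
Line 7: ['brown', 'bedroom'] (min_width=13, slack=0)
Line 8: ['rice', 'universe'] (min_width=13, slack=0)
Line 9: ['cheese'] (min_width=6, slack=7)

Answer: 1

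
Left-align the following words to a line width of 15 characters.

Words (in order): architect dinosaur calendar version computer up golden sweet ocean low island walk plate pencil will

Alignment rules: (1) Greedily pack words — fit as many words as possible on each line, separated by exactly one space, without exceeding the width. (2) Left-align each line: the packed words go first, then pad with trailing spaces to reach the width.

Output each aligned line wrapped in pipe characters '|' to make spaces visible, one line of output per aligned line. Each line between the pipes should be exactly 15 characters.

Line 1: ['architect'] (min_width=9, slack=6)
Line 2: ['dinosaur'] (min_width=8, slack=7)
Line 3: ['calendar'] (min_width=8, slack=7)
Line 4: ['version'] (min_width=7, slack=8)
Line 5: ['computer', 'up'] (min_width=11, slack=4)
Line 6: ['golden', 'sweet'] (min_width=12, slack=3)
Line 7: ['ocean', 'low'] (min_width=9, slack=6)
Line 8: ['island', 'walk'] (min_width=11, slack=4)
Line 9: ['plate', 'pencil'] (min_width=12, slack=3)
Line 10: ['will'] (min_width=4, slack=11)

Answer: |architect      |
|dinosaur       |
|calendar       |
|version        |
|computer up    |
|golden sweet   |
|ocean low      |
|island walk    |
|plate pencil   |
|will           |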